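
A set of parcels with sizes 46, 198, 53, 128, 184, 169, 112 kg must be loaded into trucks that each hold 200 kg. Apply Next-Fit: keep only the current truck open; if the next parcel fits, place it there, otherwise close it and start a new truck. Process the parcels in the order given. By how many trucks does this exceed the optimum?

1

Next-Fit: [46] [198] [53,128] [184] [169] [112] → 6 trucks.
Total size 890 kg; any packing needs at least ⌈890/200⌉ = 5 trucks.
An optimal packing achieves that bound: [198] [184] [169] [128,53] [112,46] → 5 trucks.
Excess: 6 − 5 = 1.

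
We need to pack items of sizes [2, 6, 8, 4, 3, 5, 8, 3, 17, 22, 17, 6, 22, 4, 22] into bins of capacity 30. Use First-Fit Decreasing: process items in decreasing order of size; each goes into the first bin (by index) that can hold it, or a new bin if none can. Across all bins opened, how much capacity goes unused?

31

Sorted descending: 22, 22, 22, 17, 17, 8, 8, 6, 6, 5, 4, 4, 3, 3, 2.
Put 22 in bin 1; 8 remain.
Put 22 in bin 2; 8 remain.
Put 22 in bin 3; 8 remain.
Put 17 in bin 4; 13 remain.
Put 17 in bin 5; 13 remain.
Put 8 in bin 1; 0 remain.
Put 8 in bin 2; 0 remain.
Put 6 in bin 3; 2 remain.
Put 6 in bin 4; 7 remain.
Put 5 in bin 4; 2 remain.
Put 4 in bin 5; 9 remain.
Put 4 in bin 5; 5 remain.
Put 3 in bin 5; 2 remain.
Put 3 in bin 6; 27 remain.
Put 2 in bin 3; 0 remain.
6 bins × 30 = 180; used 149; unused 31.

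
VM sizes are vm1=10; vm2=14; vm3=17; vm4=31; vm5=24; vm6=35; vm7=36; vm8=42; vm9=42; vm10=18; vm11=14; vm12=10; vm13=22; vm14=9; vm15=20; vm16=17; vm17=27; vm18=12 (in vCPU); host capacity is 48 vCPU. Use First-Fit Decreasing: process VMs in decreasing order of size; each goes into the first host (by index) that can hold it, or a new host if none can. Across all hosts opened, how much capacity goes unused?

Sorted descending: 42, 42, 36, 35, 31, 27, 24, 22, 20, 18, 17, 17, 14, 14, 12, 10, 10, 9.
42 vCPU → host 1 (remaining 6 vCPU)
42 vCPU → host 2 (remaining 6 vCPU)
36 vCPU → host 3 (remaining 12 vCPU)
35 vCPU → host 4 (remaining 13 vCPU)
31 vCPU → host 5 (remaining 17 vCPU)
27 vCPU → host 6 (remaining 21 vCPU)
24 vCPU → host 7 (remaining 24 vCPU)
22 vCPU → host 7 (remaining 2 vCPU)
20 vCPU → host 6 (remaining 1 vCPU)
18 vCPU → host 8 (remaining 30 vCPU)
17 vCPU → host 5 (remaining 0 vCPU)
17 vCPU → host 8 (remaining 13 vCPU)
14 vCPU → host 9 (remaining 34 vCPU)
14 vCPU → host 9 (remaining 20 vCPU)
12 vCPU → host 3 (remaining 0 vCPU)
10 vCPU → host 4 (remaining 3 vCPU)
10 vCPU → host 8 (remaining 3 vCPU)
9 vCPU → host 9 (remaining 11 vCPU)
9 hosts × 48 vCPU = 432 vCPU; used 400 vCPU; unused 32 vCPU.

32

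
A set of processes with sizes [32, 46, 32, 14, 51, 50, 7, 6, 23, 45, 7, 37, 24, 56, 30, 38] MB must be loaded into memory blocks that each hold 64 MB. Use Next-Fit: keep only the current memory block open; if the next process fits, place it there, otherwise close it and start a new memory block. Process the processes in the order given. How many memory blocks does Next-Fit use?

11 memory blocks

Put 32 MB in memory block 1; 32 MB remain.
Put 46 MB in memory block 2; 18 MB remain.
Put 32 MB in memory block 3; 32 MB remain.
Put 14 MB in memory block 3; 18 MB remain.
Put 51 MB in memory block 4; 13 MB remain.
Put 50 MB in memory block 5; 14 MB remain.
Put 7 MB in memory block 5; 7 MB remain.
Put 6 MB in memory block 5; 1 MB remain.
Put 23 MB in memory block 6; 41 MB remain.
Put 45 MB in memory block 7; 19 MB remain.
Put 7 MB in memory block 7; 12 MB remain.
Put 37 MB in memory block 8; 27 MB remain.
Put 24 MB in memory block 8; 3 MB remain.
Put 56 MB in memory block 9; 8 MB remain.
Put 30 MB in memory block 10; 34 MB remain.
Put 38 MB in memory block 11; 26 MB remain.
Final memory blocks: [32] [46] [32,14] [51] [50,7,6] [23] [45,7] [37,24] [56] [30] [38].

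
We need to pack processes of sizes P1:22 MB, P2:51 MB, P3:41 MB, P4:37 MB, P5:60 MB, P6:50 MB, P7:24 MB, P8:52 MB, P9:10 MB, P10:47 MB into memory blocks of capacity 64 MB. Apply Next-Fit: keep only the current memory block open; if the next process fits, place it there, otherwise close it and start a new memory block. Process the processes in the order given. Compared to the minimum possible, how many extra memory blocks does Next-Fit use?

Next-Fit: [22] [51] [41] [37] [60] [50] [24] [52,10] [47] → 9 memory blocks.
Total size 394 MB; any packing needs at least ⌈394/64⌉ = 7 memory blocks.
An optimal packing achieves that bound: [60] [52,10] [51] [50] [47] [41,22] [37,24] → 7 memory blocks.
Excess: 9 − 7 = 2.

2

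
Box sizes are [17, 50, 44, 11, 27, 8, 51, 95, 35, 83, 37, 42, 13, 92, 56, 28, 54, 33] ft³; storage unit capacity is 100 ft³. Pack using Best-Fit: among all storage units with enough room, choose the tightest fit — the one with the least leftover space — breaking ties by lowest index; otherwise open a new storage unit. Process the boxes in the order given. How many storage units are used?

9 storage units

17 ft³ → storage unit 1 (remaining 83 ft³)
50 ft³ → storage unit 1 (remaining 33 ft³)
44 ft³ → storage unit 2 (remaining 56 ft³)
11 ft³ → storage unit 1 (remaining 22 ft³)
27 ft³ → storage unit 2 (remaining 29 ft³)
8 ft³ → storage unit 1 (remaining 14 ft³)
51 ft³ → storage unit 3 (remaining 49 ft³)
95 ft³ → storage unit 4 (remaining 5 ft³)
35 ft³ → storage unit 3 (remaining 14 ft³)
83 ft³ → storage unit 5 (remaining 17 ft³)
37 ft³ → storage unit 6 (remaining 63 ft³)
42 ft³ → storage unit 6 (remaining 21 ft³)
13 ft³ → storage unit 1 (remaining 1 ft³)
92 ft³ → storage unit 7 (remaining 8 ft³)
56 ft³ → storage unit 8 (remaining 44 ft³)
28 ft³ → storage unit 2 (remaining 1 ft³)
54 ft³ → storage unit 9 (remaining 46 ft³)
33 ft³ → storage unit 8 (remaining 11 ft³)
Final storage units: [17,50,11,8,13] [44,27,28] [51,35] [95] [83] [37,42] [92] [56,33] [54].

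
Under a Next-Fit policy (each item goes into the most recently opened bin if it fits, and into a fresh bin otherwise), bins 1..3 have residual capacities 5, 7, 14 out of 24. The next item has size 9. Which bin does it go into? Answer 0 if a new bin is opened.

3

Next-Fit only looks at bin 3, which has 14 free.
9 fits there.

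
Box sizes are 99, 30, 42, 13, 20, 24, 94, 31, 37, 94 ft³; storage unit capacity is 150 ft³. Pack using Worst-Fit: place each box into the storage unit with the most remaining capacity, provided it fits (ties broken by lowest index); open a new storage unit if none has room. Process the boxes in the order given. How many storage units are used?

99 ft³ → storage unit 1 (remaining 51 ft³)
30 ft³ → storage unit 1 (remaining 21 ft³)
42 ft³ → storage unit 2 (remaining 108 ft³)
13 ft³ → storage unit 2 (remaining 95 ft³)
20 ft³ → storage unit 2 (remaining 75 ft³)
24 ft³ → storage unit 2 (remaining 51 ft³)
94 ft³ → storage unit 3 (remaining 56 ft³)
31 ft³ → storage unit 3 (remaining 25 ft³)
37 ft³ → storage unit 2 (remaining 14 ft³)
94 ft³ → storage unit 4 (remaining 56 ft³)

4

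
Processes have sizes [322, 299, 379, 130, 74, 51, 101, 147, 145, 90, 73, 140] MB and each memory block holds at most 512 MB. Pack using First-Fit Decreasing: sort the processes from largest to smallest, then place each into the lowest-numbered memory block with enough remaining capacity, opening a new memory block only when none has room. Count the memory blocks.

4 memory blocks

Sorted descending: 379, 322, 299, 147, 145, 140, 130, 101, 90, 74, 73, 51.
Put 379 MB in memory block 1; 133 MB remain.
Put 322 MB in memory block 2; 190 MB remain.
Put 299 MB in memory block 3; 213 MB remain.
Put 147 MB in memory block 2; 43 MB remain.
Put 145 MB in memory block 3; 68 MB remain.
Put 140 MB in memory block 4; 372 MB remain.
Put 130 MB in memory block 1; 3 MB remain.
Put 101 MB in memory block 4; 271 MB remain.
Put 90 MB in memory block 4; 181 MB remain.
Put 74 MB in memory block 4; 107 MB remain.
Put 73 MB in memory block 4; 34 MB remain.
Put 51 MB in memory block 3; 17 MB remain.
Final memory blocks: [379,130] [322,147] [299,145,51] [140,101,90,74,73].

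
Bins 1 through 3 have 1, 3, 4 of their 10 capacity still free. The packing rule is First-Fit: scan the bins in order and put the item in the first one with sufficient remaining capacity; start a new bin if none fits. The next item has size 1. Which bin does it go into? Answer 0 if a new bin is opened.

1

Bins with room: bin 1 (1), bin 2 (3), bin 3 (4).
The first with room is bin 1.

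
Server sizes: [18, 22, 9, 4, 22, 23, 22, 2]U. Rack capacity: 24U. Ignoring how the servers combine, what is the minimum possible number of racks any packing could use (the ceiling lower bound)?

6

Total size = 18 + 22 + 9 + 4 + 22 + 23 + 22 + 2 = 122U.
⌈122 / 24⌉ = 6.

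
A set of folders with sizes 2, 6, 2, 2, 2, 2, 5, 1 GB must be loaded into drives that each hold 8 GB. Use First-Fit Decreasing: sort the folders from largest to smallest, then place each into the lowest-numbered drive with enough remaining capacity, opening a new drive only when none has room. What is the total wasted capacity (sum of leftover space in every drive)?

2

Sorted descending: 6, 5, 2, 2, 2, 2, 2, 1.
6 GB → drive 1 (remaining 2 GB)
5 GB → drive 2 (remaining 3 GB)
2 GB → drive 1 (remaining 0 GB)
2 GB → drive 2 (remaining 1 GB)
2 GB → drive 3 (remaining 6 GB)
2 GB → drive 3 (remaining 4 GB)
2 GB → drive 3 (remaining 2 GB)
1 GB → drive 2 (remaining 0 GB)
3 drives × 8 GB = 24 GB; used 22 GB; unused 2 GB.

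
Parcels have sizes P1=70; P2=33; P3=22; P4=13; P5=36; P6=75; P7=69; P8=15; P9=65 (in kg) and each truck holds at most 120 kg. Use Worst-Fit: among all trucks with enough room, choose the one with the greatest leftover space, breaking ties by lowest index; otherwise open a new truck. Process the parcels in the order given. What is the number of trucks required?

P1 (70 kg) → truck 1 (remaining 50 kg)
P2 (33 kg) → truck 1 (remaining 17 kg)
P3 (22 kg) → truck 2 (remaining 98 kg)
P4 (13 kg) → truck 2 (remaining 85 kg)
P5 (36 kg) → truck 2 (remaining 49 kg)
P6 (75 kg) → truck 3 (remaining 45 kg)
P7 (69 kg) → truck 4 (remaining 51 kg)
P8 (15 kg) → truck 4 (remaining 36 kg)
P9 (65 kg) → truck 5 (remaining 55 kg)

5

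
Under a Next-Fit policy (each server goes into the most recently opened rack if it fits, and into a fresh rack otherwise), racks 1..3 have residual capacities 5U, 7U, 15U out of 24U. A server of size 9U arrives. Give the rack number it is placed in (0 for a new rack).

3

Next-Fit only looks at rack 3, which has 15U free.
9U fits there.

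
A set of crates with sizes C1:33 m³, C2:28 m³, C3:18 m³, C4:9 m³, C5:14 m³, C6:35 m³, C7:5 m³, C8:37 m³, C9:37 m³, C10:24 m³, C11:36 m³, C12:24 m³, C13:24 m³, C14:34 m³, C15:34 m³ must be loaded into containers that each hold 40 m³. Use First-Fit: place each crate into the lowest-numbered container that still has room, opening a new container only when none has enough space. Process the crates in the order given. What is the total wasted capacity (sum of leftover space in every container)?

container 1: place C1 (33 m³), 7 m³ left
container 2: place C2 (28 m³), 12 m³ left
container 3: place C3 (18 m³), 22 m³ left
container 2: place C4 (9 m³), 3 m³ left
container 3: place C5 (14 m³), 8 m³ left
container 4: place C6 (35 m³), 5 m³ left
container 1: place C7 (5 m³), 2 m³ left
container 5: place C8 (37 m³), 3 m³ left
container 6: place C9 (37 m³), 3 m³ left
container 7: place C10 (24 m³), 16 m³ left
container 8: place C11 (36 m³), 4 m³ left
container 9: place C12 (24 m³), 16 m³ left
container 10: place C13 (24 m³), 16 m³ left
container 11: place C14 (34 m³), 6 m³ left
container 12: place C15 (34 m³), 6 m³ left
12 containers × 40 m³ = 480 m³; used 392 m³; unused 88 m³.

88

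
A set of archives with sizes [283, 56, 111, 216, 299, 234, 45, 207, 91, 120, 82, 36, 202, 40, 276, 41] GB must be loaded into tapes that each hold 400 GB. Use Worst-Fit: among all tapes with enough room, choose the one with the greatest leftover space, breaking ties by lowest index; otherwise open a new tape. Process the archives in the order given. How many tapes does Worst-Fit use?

Put 283 GB in tape 1; 117 GB remain.
Put 56 GB in tape 1; 61 GB remain.
Put 111 GB in tape 2; 289 GB remain.
Put 216 GB in tape 2; 73 GB remain.
Put 299 GB in tape 3; 101 GB remain.
Put 234 GB in tape 4; 166 GB remain.
Put 45 GB in tape 4; 121 GB remain.
Put 207 GB in tape 5; 193 GB remain.
Put 91 GB in tape 5; 102 GB remain.
Put 120 GB in tape 4; 1 GB remain.
Put 82 GB in tape 5; 20 GB remain.
Put 36 GB in tape 3; 65 GB remain.
Put 202 GB in tape 6; 198 GB remain.
Put 40 GB in tape 6; 158 GB remain.
Put 276 GB in tape 7; 124 GB remain.
Put 41 GB in tape 6; 117 GB remain.

7 tapes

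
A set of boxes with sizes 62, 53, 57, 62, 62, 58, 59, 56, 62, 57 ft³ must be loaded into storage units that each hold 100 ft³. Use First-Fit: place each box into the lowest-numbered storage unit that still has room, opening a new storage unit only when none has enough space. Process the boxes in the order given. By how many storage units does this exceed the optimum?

0

First-Fit: [62] [53] [57] [62] [62] [58] [59] [56] [62] [57] → 10 storage units.
10 boxes exceed 50 ft³ (half the capacity), and no two of those can share a storage unit, so at least 10 storage units are needed.
So 10 is already optimal.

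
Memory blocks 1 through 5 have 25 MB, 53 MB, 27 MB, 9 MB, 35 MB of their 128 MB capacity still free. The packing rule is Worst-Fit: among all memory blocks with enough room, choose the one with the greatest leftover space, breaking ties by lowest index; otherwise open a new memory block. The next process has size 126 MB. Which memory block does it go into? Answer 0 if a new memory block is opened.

0

No memory block has ≥ 126 MB free, so a new memory block is opened.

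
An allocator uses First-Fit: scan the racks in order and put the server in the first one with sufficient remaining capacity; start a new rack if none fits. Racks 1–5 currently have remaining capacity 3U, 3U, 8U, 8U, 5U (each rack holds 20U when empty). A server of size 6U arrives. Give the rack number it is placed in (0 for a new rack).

3

Racks with room: rack 3 (8U), rack 4 (8U).
The first with room is rack 3.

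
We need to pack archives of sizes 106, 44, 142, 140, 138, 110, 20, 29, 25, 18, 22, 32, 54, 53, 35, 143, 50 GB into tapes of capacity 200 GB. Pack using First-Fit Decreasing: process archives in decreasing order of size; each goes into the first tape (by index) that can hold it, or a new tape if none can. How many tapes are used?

Sorted descending: 143, 142, 140, 138, 110, 106, 54, 53, 50, 44, 35, 32, 29, 25, 22, 20, 18.
tape 1: place 143 GB, 57 GB left
tape 2: place 142 GB, 58 GB left
tape 3: place 140 GB, 60 GB left
tape 4: place 138 GB, 62 GB left
tape 5: place 110 GB, 90 GB left
tape 6: place 106 GB, 94 GB left
tape 1: place 54 GB, 3 GB left
tape 2: place 53 GB, 5 GB left
tape 3: place 50 GB, 10 GB left
tape 4: place 44 GB, 18 GB left
tape 5: place 35 GB, 55 GB left
tape 5: place 32 GB, 23 GB left
tape 6: place 29 GB, 65 GB left
tape 6: place 25 GB, 40 GB left
tape 5: place 22 GB, 1 GB left
tape 6: place 20 GB, 20 GB left
tape 4: place 18 GB, 0 GB left

6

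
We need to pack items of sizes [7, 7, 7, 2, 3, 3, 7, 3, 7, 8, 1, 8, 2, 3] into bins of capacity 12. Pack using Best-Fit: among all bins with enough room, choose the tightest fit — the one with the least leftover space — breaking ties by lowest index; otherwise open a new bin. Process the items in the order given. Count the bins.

7

Put 7 in bin 1; 5 remain.
Put 7 in bin 2; 5 remain.
Put 7 in bin 3; 5 remain.
Put 2 in bin 1; 3 remain.
Put 3 in bin 1; 0 remain.
Put 3 in bin 2; 2 remain.
Put 7 in bin 4; 5 remain.
Put 3 in bin 3; 2 remain.
Put 7 in bin 5; 5 remain.
Put 8 in bin 6; 4 remain.
Put 1 in bin 2; 1 remain.
Put 8 in bin 7; 4 remain.
Put 2 in bin 3; 0 remain.
Put 3 in bin 6; 1 remain.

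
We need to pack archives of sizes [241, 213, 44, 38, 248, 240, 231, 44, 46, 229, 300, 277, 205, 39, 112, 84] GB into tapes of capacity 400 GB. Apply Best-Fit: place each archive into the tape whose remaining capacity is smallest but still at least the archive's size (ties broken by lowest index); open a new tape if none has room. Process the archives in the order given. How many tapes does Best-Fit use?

9

241 GB → tape 1 (remaining 159 GB)
213 GB → tape 2 (remaining 187 GB)
44 GB → tape 1 (remaining 115 GB)
38 GB → tape 1 (remaining 77 GB)
248 GB → tape 3 (remaining 152 GB)
240 GB → tape 4 (remaining 160 GB)
231 GB → tape 5 (remaining 169 GB)
44 GB → tape 1 (remaining 33 GB)
46 GB → tape 3 (remaining 106 GB)
229 GB → tape 6 (remaining 171 GB)
300 GB → tape 7 (remaining 100 GB)
277 GB → tape 8 (remaining 123 GB)
205 GB → tape 9 (remaining 195 GB)
39 GB → tape 7 (remaining 61 GB)
112 GB → tape 8 (remaining 11 GB)
84 GB → tape 3 (remaining 22 GB)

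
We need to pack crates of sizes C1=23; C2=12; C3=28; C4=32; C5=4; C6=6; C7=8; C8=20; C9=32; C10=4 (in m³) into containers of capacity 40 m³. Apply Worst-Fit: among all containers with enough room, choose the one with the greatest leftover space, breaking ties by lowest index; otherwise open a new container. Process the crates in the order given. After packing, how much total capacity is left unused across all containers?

Put C1 (23 m³) in container 1; 17 m³ remain.
Put C2 (12 m³) in container 1; 5 m³ remain.
Put C3 (28 m³) in container 2; 12 m³ remain.
Put C4 (32 m³) in container 3; 8 m³ remain.
Put C5 (4 m³) in container 2; 8 m³ remain.
Put C6 (6 m³) in container 2; 2 m³ remain.
Put C7 (8 m³) in container 3; 0 m³ remain.
Put C8 (20 m³) in container 4; 20 m³ remain.
Put C9 (32 m³) in container 5; 8 m³ remain.
Put C10 (4 m³) in container 4; 16 m³ remain.
5 containers × 40 m³ = 200 m³; used 169 m³; unused 31 m³.

31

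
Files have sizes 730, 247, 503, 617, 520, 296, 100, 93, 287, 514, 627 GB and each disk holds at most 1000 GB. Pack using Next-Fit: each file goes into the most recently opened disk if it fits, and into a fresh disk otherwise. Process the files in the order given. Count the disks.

Put 730 GB in disk 1; 270 GB remain.
Put 247 GB in disk 1; 23 GB remain.
Put 503 GB in disk 2; 497 GB remain.
Put 617 GB in disk 3; 383 GB remain.
Put 520 GB in disk 4; 480 GB remain.
Put 296 GB in disk 4; 184 GB remain.
Put 100 GB in disk 4; 84 GB remain.
Put 93 GB in disk 5; 907 GB remain.
Put 287 GB in disk 5; 620 GB remain.
Put 514 GB in disk 5; 106 GB remain.
Put 627 GB in disk 6; 373 GB remain.
Final disks: [730,247] [503] [617] [520,296,100] [93,287,514] [627].

6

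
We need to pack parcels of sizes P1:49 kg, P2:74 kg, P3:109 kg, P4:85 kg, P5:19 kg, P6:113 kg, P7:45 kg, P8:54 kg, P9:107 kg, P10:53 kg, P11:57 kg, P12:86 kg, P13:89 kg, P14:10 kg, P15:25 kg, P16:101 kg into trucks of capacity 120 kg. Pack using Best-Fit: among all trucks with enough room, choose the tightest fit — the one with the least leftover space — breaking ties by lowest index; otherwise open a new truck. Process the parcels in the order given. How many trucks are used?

10 trucks

P1 (49 kg) → truck 1 (remaining 71 kg)
P2 (74 kg) → truck 2 (remaining 46 kg)
P3 (109 kg) → truck 3 (remaining 11 kg)
P4 (85 kg) → truck 4 (remaining 35 kg)
P5 (19 kg) → truck 4 (remaining 16 kg)
P6 (113 kg) → truck 5 (remaining 7 kg)
P7 (45 kg) → truck 2 (remaining 1 kg)
P8 (54 kg) → truck 1 (remaining 17 kg)
P9 (107 kg) → truck 6 (remaining 13 kg)
P10 (53 kg) → truck 7 (remaining 67 kg)
P11 (57 kg) → truck 7 (remaining 10 kg)
P12 (86 kg) → truck 8 (remaining 34 kg)
P13 (89 kg) → truck 9 (remaining 31 kg)
P14 (10 kg) → truck 7 (remaining 0 kg)
P15 (25 kg) → truck 9 (remaining 6 kg)
P16 (101 kg) → truck 10 (remaining 19 kg)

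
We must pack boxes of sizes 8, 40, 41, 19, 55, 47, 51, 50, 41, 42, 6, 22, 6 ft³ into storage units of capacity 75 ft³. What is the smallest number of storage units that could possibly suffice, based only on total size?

6 storage units

Total size = 8 + 40 + 41 + 19 + 55 + 47 + 51 + 50 + 41 + 42 + 6 + 22 + 6 = 428 ft³.
⌈428 / 75⌉ = 6.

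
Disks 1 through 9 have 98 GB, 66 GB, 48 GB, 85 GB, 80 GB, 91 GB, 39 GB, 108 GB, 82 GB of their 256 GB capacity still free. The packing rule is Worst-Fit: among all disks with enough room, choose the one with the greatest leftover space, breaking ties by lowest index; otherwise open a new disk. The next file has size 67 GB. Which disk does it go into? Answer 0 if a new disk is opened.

8

Disks with room: disk 1 (98 GB), disk 4 (85 GB), disk 5 (80 GB), disk 6 (91 GB), disk 8 (108 GB), disk 9 (82 GB).
Most room is disk 8 with 108 GB free.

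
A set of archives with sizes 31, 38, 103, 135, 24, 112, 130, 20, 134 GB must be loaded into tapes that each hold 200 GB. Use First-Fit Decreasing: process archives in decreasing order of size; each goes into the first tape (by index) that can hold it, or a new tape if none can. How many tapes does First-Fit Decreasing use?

5 tapes

Sorted descending: 135, 134, 130, 112, 103, 38, 31, 24, 20.
135 GB → tape 1 (remaining 65 GB)
134 GB → tape 2 (remaining 66 GB)
130 GB → tape 3 (remaining 70 GB)
112 GB → tape 4 (remaining 88 GB)
103 GB → tape 5 (remaining 97 GB)
38 GB → tape 1 (remaining 27 GB)
31 GB → tape 2 (remaining 35 GB)
24 GB → tape 1 (remaining 3 GB)
20 GB → tape 2 (remaining 15 GB)
Final tapes: [135,38,24] [134,31,20] [130] [112] [103].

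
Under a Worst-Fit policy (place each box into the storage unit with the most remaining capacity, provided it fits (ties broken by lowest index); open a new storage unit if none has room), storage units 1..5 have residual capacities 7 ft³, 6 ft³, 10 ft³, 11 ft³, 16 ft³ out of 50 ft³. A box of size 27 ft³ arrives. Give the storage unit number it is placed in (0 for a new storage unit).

No storage unit has ≥ 27 ft³ free, so a new storage unit is opened.

0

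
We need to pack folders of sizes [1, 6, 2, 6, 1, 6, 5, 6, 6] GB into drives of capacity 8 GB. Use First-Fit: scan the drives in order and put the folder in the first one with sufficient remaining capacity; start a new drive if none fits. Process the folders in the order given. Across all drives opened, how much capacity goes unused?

9

Put 1 GB in drive 1; 7 GB remain.
Put 6 GB in drive 1; 1 GB remain.
Put 2 GB in drive 2; 6 GB remain.
Put 6 GB in drive 2; 0 GB remain.
Put 1 GB in drive 1; 0 GB remain.
Put 6 GB in drive 3; 2 GB remain.
Put 5 GB in drive 4; 3 GB remain.
Put 6 GB in drive 5; 2 GB remain.
Put 6 GB in drive 6; 2 GB remain.
6 drives × 8 GB = 48 GB; used 39 GB; unused 9 GB.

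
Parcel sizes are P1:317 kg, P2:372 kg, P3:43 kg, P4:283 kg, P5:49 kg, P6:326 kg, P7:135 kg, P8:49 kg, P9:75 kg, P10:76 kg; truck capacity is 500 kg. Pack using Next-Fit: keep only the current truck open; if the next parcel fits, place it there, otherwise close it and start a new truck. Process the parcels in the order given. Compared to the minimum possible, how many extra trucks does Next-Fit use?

Next-Fit: [317] [372,43] [283,49] [326,135] [49,75,76] → 5 trucks.
Total size 1725 kg; any packing needs at least ⌈1725/500⌉ = 4 trucks.
An optimal packing achieves that bound: [372,76,49] [326,135] [317,75,49,43] [283] → 4 trucks.
Excess: 5 − 4 = 1.

1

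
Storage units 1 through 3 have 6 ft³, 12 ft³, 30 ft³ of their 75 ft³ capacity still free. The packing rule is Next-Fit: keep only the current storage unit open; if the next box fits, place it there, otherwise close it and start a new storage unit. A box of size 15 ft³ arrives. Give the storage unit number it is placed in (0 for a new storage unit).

Next-Fit only looks at storage unit 3, which has 30 ft³ free.
15 ft³ fits there.

3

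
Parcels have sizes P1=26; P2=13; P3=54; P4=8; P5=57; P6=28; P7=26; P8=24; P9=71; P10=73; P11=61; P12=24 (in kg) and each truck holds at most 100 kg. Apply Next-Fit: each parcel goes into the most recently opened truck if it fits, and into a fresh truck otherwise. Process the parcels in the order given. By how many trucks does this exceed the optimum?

1

Next-Fit: [26,13,54] [8,57,28] [26,24] [71] [73] [61,24] → 6 trucks.
Total size 465 kg; any packing needs at least ⌈465/100⌉ = 5 trucks.
An optimal packing achieves that bound: [73,26] [71,28] [61,26,13] [57,24,8] [54,24] → 5 trucks.
Excess: 6 − 5 = 1.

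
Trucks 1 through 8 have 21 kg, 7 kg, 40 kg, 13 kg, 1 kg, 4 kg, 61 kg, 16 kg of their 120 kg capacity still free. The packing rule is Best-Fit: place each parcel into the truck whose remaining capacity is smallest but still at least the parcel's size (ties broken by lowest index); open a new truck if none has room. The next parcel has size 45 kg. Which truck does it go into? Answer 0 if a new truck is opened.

Trucks with room: truck 7 (61 kg).
Tightest fit is truck 7 with 61 kg free.

7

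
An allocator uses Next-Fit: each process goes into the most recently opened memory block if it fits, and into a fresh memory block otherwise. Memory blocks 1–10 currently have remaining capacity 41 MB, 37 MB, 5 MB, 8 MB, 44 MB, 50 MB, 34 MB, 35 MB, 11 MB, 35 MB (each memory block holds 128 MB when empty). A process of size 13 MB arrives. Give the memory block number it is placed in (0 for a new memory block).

10

Next-Fit only looks at memory block 10, which has 35 MB free.
13 MB fits there.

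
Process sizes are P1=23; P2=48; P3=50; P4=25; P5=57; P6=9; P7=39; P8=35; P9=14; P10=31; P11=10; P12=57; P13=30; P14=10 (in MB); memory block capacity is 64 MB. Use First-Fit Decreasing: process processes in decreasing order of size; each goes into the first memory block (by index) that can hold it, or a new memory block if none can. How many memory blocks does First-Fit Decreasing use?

Sorted descending: 57, 57, 50, 48, 39, 35, 31, 30, 25, 23, 14, 10, 10, 9.
memory block 1: place 57 MB, 7 MB left
memory block 2: place 57 MB, 7 MB left
memory block 3: place 50 MB, 14 MB left
memory block 4: place 48 MB, 16 MB left
memory block 5: place 39 MB, 25 MB left
memory block 6: place 35 MB, 29 MB left
memory block 7: place 31 MB, 33 MB left
memory block 7: place 30 MB, 3 MB left
memory block 5: place 25 MB, 0 MB left
memory block 6: place 23 MB, 6 MB left
memory block 3: place 14 MB, 0 MB left
memory block 4: place 10 MB, 6 MB left
memory block 8: place 10 MB, 54 MB left
memory block 8: place 9 MB, 45 MB left
Final memory blocks: [57] [57] [50,14] [48,10] [39,25] [35,23] [31,30] [10,9].

8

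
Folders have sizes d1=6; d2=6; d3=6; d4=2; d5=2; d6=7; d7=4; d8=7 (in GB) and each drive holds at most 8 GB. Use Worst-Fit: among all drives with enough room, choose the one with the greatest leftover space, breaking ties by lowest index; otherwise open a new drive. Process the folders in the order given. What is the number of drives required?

6

d1 (6 GB) → drive 1 (remaining 2 GB)
d2 (6 GB) → drive 2 (remaining 2 GB)
d3 (6 GB) → drive 3 (remaining 2 GB)
d4 (2 GB) → drive 1 (remaining 0 GB)
d5 (2 GB) → drive 2 (remaining 0 GB)
d6 (7 GB) → drive 4 (remaining 1 GB)
d7 (4 GB) → drive 5 (remaining 4 GB)
d8 (7 GB) → drive 6 (remaining 1 GB)
Final drives: [6,2] [6,2] [6] [7] [4] [7].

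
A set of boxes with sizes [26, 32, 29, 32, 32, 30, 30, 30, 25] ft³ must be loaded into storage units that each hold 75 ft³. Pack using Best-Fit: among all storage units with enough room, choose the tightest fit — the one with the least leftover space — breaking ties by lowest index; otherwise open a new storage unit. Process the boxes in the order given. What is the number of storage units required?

5 storage units

Put 26 ft³ in storage unit 1; 49 ft³ remain.
Put 32 ft³ in storage unit 1; 17 ft³ remain.
Put 29 ft³ in storage unit 2; 46 ft³ remain.
Put 32 ft³ in storage unit 2; 14 ft³ remain.
Put 32 ft³ in storage unit 3; 43 ft³ remain.
Put 30 ft³ in storage unit 3; 13 ft³ remain.
Put 30 ft³ in storage unit 4; 45 ft³ remain.
Put 30 ft³ in storage unit 4; 15 ft³ remain.
Put 25 ft³ in storage unit 5; 50 ft³ remain.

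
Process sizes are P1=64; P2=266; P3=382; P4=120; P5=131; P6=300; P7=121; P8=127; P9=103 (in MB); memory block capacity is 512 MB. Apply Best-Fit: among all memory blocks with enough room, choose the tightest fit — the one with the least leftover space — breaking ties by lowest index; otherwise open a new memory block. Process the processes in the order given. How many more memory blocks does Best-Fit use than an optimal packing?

Best-Fit: [64,266,131] [382,120] [300,121] [127,103] → 4 memory blocks.
Total size 1614 MB; any packing needs at least ⌈1614/512⌉ = 4 memory blocks.
So 4 is already optimal.

0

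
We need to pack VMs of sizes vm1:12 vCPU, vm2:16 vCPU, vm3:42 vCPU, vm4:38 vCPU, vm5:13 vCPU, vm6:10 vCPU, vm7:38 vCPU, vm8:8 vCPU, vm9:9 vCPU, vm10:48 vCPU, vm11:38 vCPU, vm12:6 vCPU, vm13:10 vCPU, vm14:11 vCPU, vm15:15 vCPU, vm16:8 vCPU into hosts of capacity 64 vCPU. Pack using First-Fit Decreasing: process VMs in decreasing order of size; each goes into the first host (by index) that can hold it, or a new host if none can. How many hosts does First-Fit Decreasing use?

Sorted descending: 48, 42, 38, 38, 38, 16, 15, 13, 12, 11, 10, 10, 9, 8, 8, 6.
Put 48 vCPU in host 1; 16 vCPU remain.
Put 42 vCPU in host 2; 22 vCPU remain.
Put 38 vCPU in host 3; 26 vCPU remain.
Put 38 vCPU in host 4; 26 vCPU remain.
Put 38 vCPU in host 5; 26 vCPU remain.
Put 16 vCPU in host 1; 0 vCPU remain.
Put 15 vCPU in host 2; 7 vCPU remain.
Put 13 vCPU in host 3; 13 vCPU remain.
Put 12 vCPU in host 3; 1 vCPU remain.
Put 11 vCPU in host 4; 15 vCPU remain.
Put 10 vCPU in host 4; 5 vCPU remain.
Put 10 vCPU in host 5; 16 vCPU remain.
Put 9 vCPU in host 5; 7 vCPU remain.
Put 8 vCPU in host 6; 56 vCPU remain.
Put 8 vCPU in host 6; 48 vCPU remain.
Put 6 vCPU in host 2; 1 vCPU remain.
Final hosts: [48,16] [42,15,6] [38,13,12] [38,11,10] [38,10,9] [8,8].

6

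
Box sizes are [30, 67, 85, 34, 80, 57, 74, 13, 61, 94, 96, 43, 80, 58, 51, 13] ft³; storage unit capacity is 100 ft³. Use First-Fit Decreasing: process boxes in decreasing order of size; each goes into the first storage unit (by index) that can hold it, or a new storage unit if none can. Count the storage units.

11 storage units

Sorted descending: 96, 94, 85, 80, 80, 74, 67, 61, 58, 57, 51, 43, 34, 30, 13, 13.
storage unit 1: place 96 ft³, 4 ft³ left
storage unit 2: place 94 ft³, 6 ft³ left
storage unit 3: place 85 ft³, 15 ft³ left
storage unit 4: place 80 ft³, 20 ft³ left
storage unit 5: place 80 ft³, 20 ft³ left
storage unit 6: place 74 ft³, 26 ft³ left
storage unit 7: place 67 ft³, 33 ft³ left
storage unit 8: place 61 ft³, 39 ft³ left
storage unit 9: place 58 ft³, 42 ft³ left
storage unit 10: place 57 ft³, 43 ft³ left
storage unit 11: place 51 ft³, 49 ft³ left
storage unit 10: place 43 ft³, 0 ft³ left
storage unit 8: place 34 ft³, 5 ft³ left
storage unit 7: place 30 ft³, 3 ft³ left
storage unit 3: place 13 ft³, 2 ft³ left
storage unit 4: place 13 ft³, 7 ft³ left
Final storage units: [96] [94] [85,13] [80,13] [80] [74] [67,30] [61,34] [58] [57,43] [51].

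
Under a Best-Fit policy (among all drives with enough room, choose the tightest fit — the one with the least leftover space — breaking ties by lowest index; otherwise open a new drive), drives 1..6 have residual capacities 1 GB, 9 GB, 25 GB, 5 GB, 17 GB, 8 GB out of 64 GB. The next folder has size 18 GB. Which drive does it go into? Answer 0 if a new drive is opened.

3

Drives with room: drive 3 (25 GB).
Tightest fit is drive 3 with 25 GB free.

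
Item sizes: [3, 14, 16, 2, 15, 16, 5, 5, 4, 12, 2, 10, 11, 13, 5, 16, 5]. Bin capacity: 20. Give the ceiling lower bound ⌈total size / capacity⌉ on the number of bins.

8

Total size = 3 + 14 + 16 + 2 + 15 + 16 + 5 + 5 + 4 + 12 + 2 + 10 + 11 + 13 + 5 + 16 + 5 = 154.
⌈154 / 20⌉ = 8.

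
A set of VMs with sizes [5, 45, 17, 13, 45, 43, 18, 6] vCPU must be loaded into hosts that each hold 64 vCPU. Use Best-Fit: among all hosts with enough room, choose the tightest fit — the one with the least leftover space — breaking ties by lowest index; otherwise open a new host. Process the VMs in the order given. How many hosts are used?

4

host 1: place 5 vCPU, 59 vCPU left
host 1: place 45 vCPU, 14 vCPU left
host 2: place 17 vCPU, 47 vCPU left
host 1: place 13 vCPU, 1 vCPU left
host 2: place 45 vCPU, 2 vCPU left
host 3: place 43 vCPU, 21 vCPU left
host 3: place 18 vCPU, 3 vCPU left
host 4: place 6 vCPU, 58 vCPU left
Final hosts: [5,45,13] [17,45] [43,18] [6].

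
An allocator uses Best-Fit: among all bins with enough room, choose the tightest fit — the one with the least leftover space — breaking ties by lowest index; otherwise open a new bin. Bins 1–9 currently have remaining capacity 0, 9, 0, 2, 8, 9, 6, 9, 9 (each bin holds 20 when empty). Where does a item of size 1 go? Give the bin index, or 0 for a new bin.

Bins with room: bin 2 (9), bin 4 (2), bin 5 (8), bin 6 (9), bin 7 (6), bin 8 (9), bin 9 (9).
Tightest fit is bin 4 with 2 free.

4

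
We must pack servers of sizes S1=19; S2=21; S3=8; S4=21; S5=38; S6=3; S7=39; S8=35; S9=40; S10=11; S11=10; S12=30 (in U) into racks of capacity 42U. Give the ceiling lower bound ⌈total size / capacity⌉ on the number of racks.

Total size = 19 + 21 + 8 + 21 + 38 + 3 + 39 + 35 + 40 + 11 + 10 + 30 = 275U.
⌈275 / 42⌉ = 7.

7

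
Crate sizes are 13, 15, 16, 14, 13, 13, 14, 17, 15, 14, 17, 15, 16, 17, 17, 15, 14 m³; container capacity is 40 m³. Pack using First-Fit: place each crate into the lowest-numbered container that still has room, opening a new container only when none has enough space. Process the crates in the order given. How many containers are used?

container 1: place 13 m³, 27 m³ left
container 1: place 15 m³, 12 m³ left
container 2: place 16 m³, 24 m³ left
container 2: place 14 m³, 10 m³ left
container 3: place 13 m³, 27 m³ left
container 3: place 13 m³, 14 m³ left
container 3: place 14 m³, 0 m³ left
container 4: place 17 m³, 23 m³ left
container 4: place 15 m³, 8 m³ left
container 5: place 14 m³, 26 m³ left
container 5: place 17 m³, 9 m³ left
container 6: place 15 m³, 25 m³ left
container 6: place 16 m³, 9 m³ left
container 7: place 17 m³, 23 m³ left
container 7: place 17 m³, 6 m³ left
container 8: place 15 m³, 25 m³ left
container 8: place 14 m³, 11 m³ left
Final containers: [13,15] [16,14] [13,13,14] [17,15] [14,17] [15,16] [17,17] [15,14].

8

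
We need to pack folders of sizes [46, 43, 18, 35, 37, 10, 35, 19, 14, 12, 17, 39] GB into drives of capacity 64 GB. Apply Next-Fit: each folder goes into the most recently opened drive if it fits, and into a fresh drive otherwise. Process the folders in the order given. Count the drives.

drive 1: place 46 GB, 18 GB left
drive 2: place 43 GB, 21 GB left
drive 2: place 18 GB, 3 GB left
drive 3: place 35 GB, 29 GB left
drive 4: place 37 GB, 27 GB left
drive 4: place 10 GB, 17 GB left
drive 5: place 35 GB, 29 GB left
drive 5: place 19 GB, 10 GB left
drive 6: place 14 GB, 50 GB left
drive 6: place 12 GB, 38 GB left
drive 6: place 17 GB, 21 GB left
drive 7: place 39 GB, 25 GB left
Final drives: [46] [43,18] [35] [37,10] [35,19] [14,12,17] [39].

7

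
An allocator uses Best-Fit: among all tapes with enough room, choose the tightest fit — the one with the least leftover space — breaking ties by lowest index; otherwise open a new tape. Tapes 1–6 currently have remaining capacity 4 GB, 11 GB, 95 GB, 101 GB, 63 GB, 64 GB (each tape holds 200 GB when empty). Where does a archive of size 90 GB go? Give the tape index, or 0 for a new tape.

3

Tapes with room: tape 3 (95 GB), tape 4 (101 GB).
Tightest fit is tape 3 with 95 GB free.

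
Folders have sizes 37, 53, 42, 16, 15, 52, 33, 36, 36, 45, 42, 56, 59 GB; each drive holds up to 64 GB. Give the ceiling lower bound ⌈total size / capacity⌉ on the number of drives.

Total size = 37 + 53 + 42 + 16 + 15 + 52 + 33 + 36 + 36 + 45 + 42 + 56 + 59 = 522 GB.
⌈522 / 64⌉ = 9.

9 drives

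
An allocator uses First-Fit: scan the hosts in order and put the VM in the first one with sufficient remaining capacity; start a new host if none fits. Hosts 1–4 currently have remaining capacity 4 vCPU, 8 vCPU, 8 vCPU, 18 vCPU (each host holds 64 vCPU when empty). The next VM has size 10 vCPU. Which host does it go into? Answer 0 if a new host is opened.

Hosts with room: host 4 (18 vCPU).
The first with room is host 4.

4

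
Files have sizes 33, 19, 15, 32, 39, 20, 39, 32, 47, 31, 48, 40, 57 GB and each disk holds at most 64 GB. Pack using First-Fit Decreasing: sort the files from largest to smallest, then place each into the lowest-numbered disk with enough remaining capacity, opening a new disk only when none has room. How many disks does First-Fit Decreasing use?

8

Sorted descending: 57, 48, 47, 40, 39, 39, 33, 32, 32, 31, 20, 19, 15.
disk 1: place 57 GB, 7 GB left
disk 2: place 48 GB, 16 GB left
disk 3: place 47 GB, 17 GB left
disk 4: place 40 GB, 24 GB left
disk 5: place 39 GB, 25 GB left
disk 6: place 39 GB, 25 GB left
disk 7: place 33 GB, 31 GB left
disk 8: place 32 GB, 32 GB left
disk 8: place 32 GB, 0 GB left
disk 7: place 31 GB, 0 GB left
disk 4: place 20 GB, 4 GB left
disk 5: place 19 GB, 6 GB left
disk 2: place 15 GB, 1 GB left
Final disks: [57] [48,15] [47] [40,20] [39,19] [39] [33,31] [32,32].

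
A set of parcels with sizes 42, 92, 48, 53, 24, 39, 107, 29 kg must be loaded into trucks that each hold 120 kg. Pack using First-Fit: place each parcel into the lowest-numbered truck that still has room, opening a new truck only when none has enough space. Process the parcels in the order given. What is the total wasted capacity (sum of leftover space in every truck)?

Put 42 kg in truck 1; 78 kg remain.
Put 92 kg in truck 2; 28 kg remain.
Put 48 kg in truck 1; 30 kg remain.
Put 53 kg in truck 3; 67 kg remain.
Put 24 kg in truck 1; 6 kg remain.
Put 39 kg in truck 3; 28 kg remain.
Put 107 kg in truck 4; 13 kg remain.
Put 29 kg in truck 5; 91 kg remain.
5 trucks × 120 kg = 600 kg; used 434 kg; unused 166 kg.

166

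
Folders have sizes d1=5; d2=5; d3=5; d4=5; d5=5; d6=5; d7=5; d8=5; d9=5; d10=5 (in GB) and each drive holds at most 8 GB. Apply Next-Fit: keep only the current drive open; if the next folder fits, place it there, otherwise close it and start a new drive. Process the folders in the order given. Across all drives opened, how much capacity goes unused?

d1 (5 GB) → drive 1 (remaining 3 GB)
d2 (5 GB) → drive 2 (remaining 3 GB)
d3 (5 GB) → drive 3 (remaining 3 GB)
d4 (5 GB) → drive 4 (remaining 3 GB)
d5 (5 GB) → drive 5 (remaining 3 GB)
d6 (5 GB) → drive 6 (remaining 3 GB)
d7 (5 GB) → drive 7 (remaining 3 GB)
d8 (5 GB) → drive 8 (remaining 3 GB)
d9 (5 GB) → drive 9 (remaining 3 GB)
d10 (5 GB) → drive 10 (remaining 3 GB)
10 drives × 8 GB = 80 GB; used 50 GB; unused 30 GB.

30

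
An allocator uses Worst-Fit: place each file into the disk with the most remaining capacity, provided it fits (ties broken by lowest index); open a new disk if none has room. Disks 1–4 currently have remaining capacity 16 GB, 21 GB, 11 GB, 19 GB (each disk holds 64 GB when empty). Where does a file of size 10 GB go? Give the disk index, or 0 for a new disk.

2

Disks with room: disk 1 (16 GB), disk 2 (21 GB), disk 3 (11 GB), disk 4 (19 GB).
Most room is disk 2 with 21 GB free.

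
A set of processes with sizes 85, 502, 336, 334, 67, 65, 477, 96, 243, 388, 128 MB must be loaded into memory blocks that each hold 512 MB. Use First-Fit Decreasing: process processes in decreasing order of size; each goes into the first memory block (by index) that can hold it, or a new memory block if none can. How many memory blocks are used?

Sorted descending: 502, 477, 388, 336, 334, 243, 128, 96, 85, 67, 65.
502 MB → memory block 1 (remaining 10 MB)
477 MB → memory block 2 (remaining 35 MB)
388 MB → memory block 3 (remaining 124 MB)
336 MB → memory block 4 (remaining 176 MB)
334 MB → memory block 5 (remaining 178 MB)
243 MB → memory block 6 (remaining 269 MB)
128 MB → memory block 4 (remaining 48 MB)
96 MB → memory block 3 (remaining 28 MB)
85 MB → memory block 5 (remaining 93 MB)
67 MB → memory block 5 (remaining 26 MB)
65 MB → memory block 6 (remaining 204 MB)
Final memory blocks: [502] [477] [388,96] [336,128] [334,85,67] [243,65].

6 memory blocks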